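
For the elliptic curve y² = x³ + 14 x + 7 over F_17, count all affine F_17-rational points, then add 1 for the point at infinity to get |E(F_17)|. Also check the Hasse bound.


Affine points = {(2, 3), (2, 14), (3, 5), (3, 12), (4, 5), (4, 12), (5, 7), (5, 10), (6, 1), (6, 16), (8, 6), (8, 11), (10, 5), (10, 12), (11, 8), (11, 9), (12, 4), (12, 13), (16, 3), (16, 14)}; affine count = 20; |E(F_17)| = 21.

Discriminant check: Δ ∝ 4a³ + 27b² = 4·14³ + 27·7² = 4·2744 + 27·49 ≡ 8 (mod 17). Nonzero ⇒ E is nonsingular.
For each x ∈ F_17, compute rhs = x³ + 14·x + 7 mod 17, then count y ∈ F_17 with y² ≡ rhs.
  x = 0: rhs = 7, matching y values: none (0 points).
  x = 1: rhs = 5, matching y values: none (0 points).
  x = 2: rhs = 9, matching y values: 3, 14 (2 points).
  x = 3: rhs = 8, matching y values: 5, 12 (2 points).
  x = 4: rhs = 8, matching y values: 5, 12 (2 points).
  x = 5: rhs = 15, matching y values: 7, 10 (2 points).
  x = 6: rhs = 1, matching y values: 1, 16 (2 points).
  x = 7: rhs = 6, matching y values: none (0 points).
  x = 8: rhs = 2, matching y values: 6, 11 (2 points).
  x = 9: rhs = 12, matching y values: none (0 points).
  x = 10: rhs = 8, matching y values: 5, 12 (2 points).
  x = 11: rhs = 13, matching y values: 8, 9 (2 points).
  x = 12: rhs = 16, matching y values: 4, 13 (2 points).
  x = 13: rhs = 6, matching y values: none (0 points).
  x = 14: rhs = 6, matching y values: none (0 points).
  x = 15: rhs = 5, matching y values: none (0 points).
  x = 16: rhs = 9, matching y values: 3, 14 (2 points).
Total affine count: 20.
Full point count |E(F_17)| = 20 + 1 = 21.
Hasse bound: |21 − (17+1)| = |3| = 3 ≤ 2√17 ≈ 8.2462 ✓.


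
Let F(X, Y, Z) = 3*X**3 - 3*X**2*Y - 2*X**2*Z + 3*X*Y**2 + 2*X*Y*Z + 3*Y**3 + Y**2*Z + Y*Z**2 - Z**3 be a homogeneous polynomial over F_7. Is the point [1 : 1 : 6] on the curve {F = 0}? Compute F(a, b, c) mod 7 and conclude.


F(1,1,6) ≡ 0 (mod 7); P is on the curve.

Evaluate F(1, 1, 6) term-by-term (mod 7).
  3*X**3 ↦ 3·1·1·1 = 3
  -3*X**2*Y ↦ -3·1·1·1 = -3
  -2*X**2*Z ↦ -2·1·1·6 = -12
  3*X*Y**2 ↦ 3·1·1·1 = 3
  2*X*Y*Z ↦ 2·1·1·6 = 12
  3*Y**3 ↦ 3·1·1·1 = 3
  Y**2*Z ↦ 1·1·1·6 = 6
  Y*Z**2 ↦ 1·1·1·36 = 36
  -Z**3 ↦ -1·1·1·216 = -216
Sum: F(1, 1, 6) = (3) + (-3) + (-12) + (3) + (12) + (3) + (6) + (36) + (-216) = -168.
Reducing mod 7: -168 ≡ 0 (mod 7).
Since F(a, b, c) ≡ 0 (mod 7), P lies on the curve.


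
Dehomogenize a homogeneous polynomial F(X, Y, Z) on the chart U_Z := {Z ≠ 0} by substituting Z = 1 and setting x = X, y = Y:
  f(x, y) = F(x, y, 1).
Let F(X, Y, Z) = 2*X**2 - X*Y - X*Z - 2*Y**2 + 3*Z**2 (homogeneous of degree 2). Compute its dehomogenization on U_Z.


f(x, y) = 2*x**2 - x*y - x - 2*y**2 + 3

On U_Z we set Z = 1. Each monomial c·X^i·Y^j·Z^k in F becomes c·x^i·y^j·1^k = c·x^i·y^j.
Substituting Z = 1: F(X, Y, 1) = 2*x**2 - x*y - x - 2*y**2 + 3.
Note: deg(f) ≤ deg(F) = 2; strict inequality happens when F is divisible by Z (lost terms).


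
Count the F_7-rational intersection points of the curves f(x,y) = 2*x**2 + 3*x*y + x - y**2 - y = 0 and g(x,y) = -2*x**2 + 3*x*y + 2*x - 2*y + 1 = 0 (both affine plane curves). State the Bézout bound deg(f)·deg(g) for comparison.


Common zeros: {(1, 6)}; count = 1; Bézout bound = 4.

deg(f) = 2, deg(g) = 2, so Bézout bound = 4.
Scan x ∈ F_7. For each x, list the y ∈ F_7 with f(x, y) ≡ 0 and those with g(x, y) ≡ 0 (mod 7); the common zeros in that column are the intersection.
  x = 0: f ≡ 0 at y ∈ {0, 6}; g ≡ 0 at y ∈ {4}; common: ∅.
  x = 1: f ≡ 0 at y ∈ {3, 6}; g ≡ 0 at y ∈ {6}; common: {6}.
  x = 2: f ≡ 0 at y ∈ {1, 4}; g ≡ 0 at y ∈ {6}; common: ∅.
  x = 3: f ≡ 0 at y ∈ {0, 1}; g ≡ 0 at y ∈ ∅; common: ∅.
  x = 4: f ≡ 0 at y ∈ ∅; g ≡ 0 at y ∈ {3}; common: ∅.
  x = 5: f ≡ 0 at y ∈ ∅; g ≡ 0 at y ∈ {3}; common: ∅.
  x = 6: f ≡ 0 at y ∈ ∅; g ≡ 0 at y ∈ {5}; common: ∅.
Collecting: common zeros = {(1, 6)}, so the count is 1.
Comparison with the Bézout bound: 1 ≤ 4 = deg(f)·deg(g), as expected for curves with no common component (the affine F_7-count falls short of the bound because intersections may lie at infinity, over extension fields, or carry multiplicity).


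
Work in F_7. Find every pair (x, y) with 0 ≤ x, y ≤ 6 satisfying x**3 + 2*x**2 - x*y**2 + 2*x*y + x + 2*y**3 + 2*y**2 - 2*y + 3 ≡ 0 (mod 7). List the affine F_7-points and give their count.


Affine F_7-points: {(1, 0), (1, 3), (2, 0), (3, 1), (5, 2), (6, 5)}; count = 6.

For each of the 49 pairs (x, y) ∈ F_7², evaluate f(x, y) mod 7. Record the zeros.
  x = 0: [0↦3, 1↦5, 2↦2, 3↦6, 4↦1, 5↦6, 6↦5]  zeros at y ∈ ∅
  x = 1: [0↦0, 1↦3, 2↦6, 3↦0, 4↦4, 5↦2, 6↦6]  zeros at y ∈ {0, 3}
  x = 2: [0↦0, 1↦4, 2↦6, 3↦4, 4↦3, 5↦1, 6↦3]  zeros at y ∈ {0}
  x = 3: [0↦2, 1↦0, 2↦1, 3↦3, 4↦4, 5↦2, 6↦2]  zeros at y ∈ {1}
  x = 4: [0↦5, 1↦4, 2↦4, 3↦3, 4↦6, 5↦4, 6↦2]  zeros at y ∈ ∅
  x = 5: [0↦1, 1↦1, 2↦0, 3↦3, 4↦1, 5↦6, 6↦2]  zeros at y ∈ {2}
  x = 6: [0↦3, 1↦4, 2↦2, 3↦2, 4↦2, 5↦0, 6↦1]  zeros at y ∈ {5}
Collecting zeros: affine points = {(1, 0), (1, 3), (2, 0), (3, 1), (5, 2), (6, 5)}.
Total count |C(F_7)_aff| = 6.


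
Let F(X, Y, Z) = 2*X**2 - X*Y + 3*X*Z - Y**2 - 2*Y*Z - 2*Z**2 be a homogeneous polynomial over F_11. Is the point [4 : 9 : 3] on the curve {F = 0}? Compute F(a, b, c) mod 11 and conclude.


F(4,9,3) ≡ 0 (mod 11); P is on the curve.

Evaluate F(4, 9, 3) term-by-term (mod 11).
  2*X**2 ↦ 2·16·1·1 = 32
  -X*Y ↦ -1·4·9·1 = -36
  3*X*Z ↦ 3·4·1·3 = 36
  -Y**2 ↦ -1·1·81·1 = -81
  -2*Y*Z ↦ -2·1·9·3 = -54
  -2*Z**2 ↦ -2·1·1·9 = -18
Sum: F(4, 9, 3) = (32) + (-36) + (36) + (-81) + (-54) + (-18) = -121.
Reducing mod 11: -121 ≡ 0 (mod 11).
Since F(a, b, c) ≡ 0 (mod 11), P lies on the curve.


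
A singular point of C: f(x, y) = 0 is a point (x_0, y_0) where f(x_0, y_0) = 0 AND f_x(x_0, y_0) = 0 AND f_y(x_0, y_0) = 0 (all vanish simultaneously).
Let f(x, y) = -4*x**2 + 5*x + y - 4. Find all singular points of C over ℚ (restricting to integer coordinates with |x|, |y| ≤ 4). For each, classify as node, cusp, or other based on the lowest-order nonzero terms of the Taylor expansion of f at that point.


No singular points in the scanned grid; C is smooth there.

Compute partial derivatives:
  f_x = 5 - 8*x.
  f_y = 1.
f_y = 1 is a nonzero constant, so f_y never vanishes: no point (x, y) can satisfy f = f_x = f_y = 0. In particular no (x, y) ∈ {−4, ..., 4}² is singular; the curve is smooth.


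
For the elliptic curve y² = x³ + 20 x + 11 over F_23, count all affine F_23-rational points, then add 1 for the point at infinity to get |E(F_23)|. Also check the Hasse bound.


Affine points = {(1, 3), (1, 20), (2, 6), (2, 17), (3, 11), (3, 12), (5, 11), (5, 12), (6, 5), (6, 18), (8, 4), (8, 19), (9, 0), (12, 1), (12, 22), (15, 11), (15, 12), (18, 4), (18, 19), (20, 4), (20, 19), (21, 3), (21, 20), (22, 6), (22, 17)}; affine count = 25; |E(F_23)| = 26.

Discriminant check: Δ ∝ 4a³ + 27b² = 4·20³ + 27·11² = 4·8000 + 27·121 ≡ 8 (mod 23). Nonzero ⇒ E is nonsingular.
For each x ∈ F_23, compute rhs = x³ + 20·x + 11 mod 23, then count y ∈ F_23 with y² ≡ rhs.
  x = 0: rhs = 11, matching y values: none (0 points).
  x = 1: rhs = 9, matching y values: 3, 20 (2 points).
  x = 2: rhs = 13, matching y values: 6, 17 (2 points).
  x = 3: rhs = 6, matching y values: 11, 12 (2 points).
  x = 4: rhs = 17, matching y values: none (0 points).
  x = 5: rhs = 6, matching y values: 11, 12 (2 points).
  x = 6: rhs = 2, matching y values: 5, 18 (2 points).
  x = 7: rhs = 11, matching y values: none (0 points).
  x = 8: rhs = 16, matching y values: 4, 19 (2 points).
  x = 9: rhs = 0, matching y values: 0 (1 points).
  x = 10: rhs = 15, matching y values: none (0 points).
  x = 11: rhs = 21, matching y values: none (0 points).
  x = 12: rhs = 1, matching y values: 1, 22 (2 points).
  x = 13: rhs = 7, matching y values: none (0 points).
  x = 14: rhs = 22, matching y values: none (0 points).
  x = 15: rhs = 6, matching y values: 11, 12 (2 points).
  x = 16: rhs = 11, matching y values: none (0 points).
  x = 17: rhs = 20, matching y values: none (0 points).
  x = 18: rhs = 16, matching y values: 4, 19 (2 points).
  x = 19: rhs = 5, matching y values: none (0 points).
  x = 20: rhs = 16, matching y values: 4, 19 (2 points).
  x = 21: rhs = 9, matching y values: 3, 20 (2 points).
  x = 22: rhs = 13, matching y values: 6, 17 (2 points).
Total affine count: 25.
Full point count |E(F_23)| = 25 + 1 = 26.
Hasse bound: |26 − (23+1)| = |2| = 2 ≤ 2√23 ≈ 9.5917 ✓.


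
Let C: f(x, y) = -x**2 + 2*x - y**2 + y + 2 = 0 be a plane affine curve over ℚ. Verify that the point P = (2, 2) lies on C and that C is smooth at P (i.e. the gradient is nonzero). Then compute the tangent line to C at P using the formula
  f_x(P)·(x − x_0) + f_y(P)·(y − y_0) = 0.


Tangent line at P: -2*x - 3*y + 10 = 0.

Step 1: f(2, 2) = 0, so P lies on C.
Step 2: partial derivatives
  f_x(x, y) = 2 - 2*x, f_y(x, y) = 1 - 2*y.
  f_x(P) = -2, f_y(P) = -3 (gradient nonzero, so P is smooth).
Step 3: tangent line at P: -2·(x − 2) + -3·(y − 2) = 0.
Expanding: -2*x - 3*y + 10 = 0.


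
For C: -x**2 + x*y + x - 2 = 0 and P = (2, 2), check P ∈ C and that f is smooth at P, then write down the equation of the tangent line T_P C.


Tangent line at P: -x + 2*y - 2 = 0.

Step 1: f(2, 2) = 0, so P lies on C.
Step 2: partial derivatives
  f_x(x, y) = -2*x + y + 1, f_y(x, y) = x.
  f_x(P) = -1, f_y(P) = 2 (gradient nonzero, so P is smooth).
Step 3: tangent line at P: -1·(x − 2) + 2·(y − 2) = 0.
Expanding: -x + 2*y - 2 = 0.


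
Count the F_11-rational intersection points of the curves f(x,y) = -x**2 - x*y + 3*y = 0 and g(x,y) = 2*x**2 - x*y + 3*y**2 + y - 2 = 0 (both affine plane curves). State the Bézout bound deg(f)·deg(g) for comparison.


Common zeros: {(10, 3)}; count = 1; Bézout bound = 4.

deg(f) = 2, deg(g) = 2, so Bézout bound = 4.
Scan x ∈ F_11. For each x, list the y ∈ F_11 with f(x, y) ≡ 0 and those with g(x, y) ≡ 0 (mod 11); the common zeros in that column are the intersection.
  x = 0: f ≡ 0 at y ∈ {0}; g ≡ 0 at y ∈ {8, 10}; common: ∅.
  x = 1: f ≡ 0 at y ∈ {6}; g ≡ 0 at y ∈ {0}; common: ∅.
  x = 2: f ≡ 0 at y ∈ {4}; g ≡ 0 at y ∈ ∅; common: ∅.
  x = 3: f ≡ 0 at y ∈ ∅; g ≡ 0 at y ∈ ∅; common: ∅.
  x = 4: f ≡ 0 at y ∈ {6}; g ≡ 0 at y ∈ {4, 8}; common: ∅.
  x = 5: f ≡ 0 at y ∈ {4}; g ≡ 0 at y ∈ {6, 10}; common: ∅.
  x = 6: f ≡ 0 at y ∈ {10}; g ≡ 0 at y ∈ ∅; common: ∅.
  x = 7: f ≡ 0 at y ∈ {7}; g ≡ 0 at y ∈ ∅; common: ∅.
  x = 8: f ≡ 0 at y ∈ {7}; g ≡ 0 at y ∈ {3}; common: ∅.
  x = 9: f ≡ 0 at y ∈ {3}; g ≡ 0 at y ∈ {4, 6}; common: ∅.
  x = 10: f ≡ 0 at y ∈ {3}; g ≡ 0 at y ∈ {0, 3}; common: {3}.
Collecting: common zeros = {(10, 3)}, so the count is 1.
Comparison with the Bézout bound: 1 ≤ 4 = deg(f)·deg(g), as expected for curves with no common component (the affine F_11-count falls short of the bound because intersections may lie at infinity, over extension fields, or carry multiplicity).


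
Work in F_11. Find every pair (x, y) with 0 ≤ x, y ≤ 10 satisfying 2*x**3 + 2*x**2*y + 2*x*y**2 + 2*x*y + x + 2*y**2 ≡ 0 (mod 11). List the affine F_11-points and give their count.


Affine F_11-points: {(0, 0), (1, 1), (1, 9), (2, 2), (2, 7), (4, 0), (4, 7), (7, 0), (7, 4), (9, 6), (9, 7)}; count = 11.

For each of the 121 pairs (x, y) ∈ F_11², evaluate f(x, y) mod 11. Record the zeros.
  x = 0: [0↦0, 1↦2, 2↦8, 3↦7, 4↦10, 5↦6, 6↦6, 7↦10, 8↦7, 9↦8, 10↦2]  zeros at y ∈ {0}
  x = 1: [0↦3, 1↦0, 2↦5, 3↦7, 4↦6, 5↦2, 6↦6, 7↦7, 8↦5, 9↦0, 10↦3]  zeros at y ∈ {1, 9}
  x = 2: [0↦7, 1↦3, 2↦0, 3↦9, 4↦8, 5↦8, 6↦9, 7↦0, 8↦3, 9↦7, 10↦1]  zeros at y ∈ {2, 7}
  x = 3: [0↦2, 1↦1, 2↦5, 3↦3, 4↦6, 5↦3, 6↦5, 7↦1, 8↦2, 9↦8, 10↦8]  zeros at y ∈ ∅
  x = 4: [0↦0, 1↦6, 2↦10, 3↦1, 4↦1, 5↦10, 6↦6, 7↦0, 8↦3, 9↦4, 10↦3]  zeros at y ∈ {0, 7}
  x = 5: [0↦2, 1↦8, 2↦5, 3↦4, 4↦5, 5↦8, 6↦2, 7↦9, 8↦7, 9↦7, 10↦9]  zeros at y ∈ ∅
  x = 6: [0↦9, 1↦8, 2↦2, 3↦2, 4↦8, 5↦9, 6↦5, 7↦7, 8↦4, 9↦7, 10↦5]  zeros at y ∈ ∅
  x = 7: [0↦0, 1↦7, 2↦2, 3↦7, 4↦0, 5↦3, 6↦5, 7↦6, 8↦6, 9↦5, 10↦3]  zeros at y ∈ {0, 4}
  x = 8: [0↦9, 1↦6, 2↦6, 3↦9, 4↦4, 5↦2, 6↦3, 7↦7, 8↦3, 9↦2, 10↦4]  zeros at y ∈ ∅
  x = 9: [0↦4, 1↦6, 2↦4, 3↦9, 4↦10, 5↦7, 6↦0, 7↦0, 8↦7, 9↦10, 10↦9]  zeros at y ∈ {6, 7}
  x = 10: [0↦8, 1↦8, 2↦8, 3↦8, 4↦8, 5↦8, 6↦8, 7↦8, 8↦8, 9↦8, 10↦8]  zeros at y ∈ ∅
Collecting zeros: affine points = {(0, 0), (1, 1), (1, 9), (2, 2), (2, 7), (4, 0), (4, 7), (7, 0), (7, 4), (9, 6), (9, 7)}.
Total count |C(F_11)_aff| = 11.


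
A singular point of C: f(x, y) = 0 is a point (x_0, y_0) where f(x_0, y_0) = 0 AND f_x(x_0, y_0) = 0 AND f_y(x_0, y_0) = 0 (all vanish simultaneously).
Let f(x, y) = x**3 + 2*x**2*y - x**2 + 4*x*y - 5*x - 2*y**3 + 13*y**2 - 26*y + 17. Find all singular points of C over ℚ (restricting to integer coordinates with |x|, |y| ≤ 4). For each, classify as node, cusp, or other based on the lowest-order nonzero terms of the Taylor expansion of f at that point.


Singular points: {(-1, 2)}; classification: cusp.

Compute partial derivatives:
  f_x = 3*x**2 + 4*x*y - 2*x + 4*y - 5.
  f_y = 2*x**2 + 4*x - 6*y**2 + 26*y - 26.
Scan x_0 ∈ {−4, ..., 4}. For each x_0, f_y(x_0, y) is a polynomial in y; find its integer roots y ∈ {−4, ..., 4}, then test f_x and f at those candidates.
  x = -4: f_y(-4, y) = -6*y**2 + 26*y - 10; no integer root y with |y| ≤ 4.
  x = -3: f_y(-3, y) = -6*y**2 + 26*y - 20; vanishes at y ∈ {1}. (-3, 1): f_x = 20 ≠ 0.
  x = -2: f_y(-2, y) = -6*y**2 + 26*y - 26; no integer root y with |y| ≤ 4.
  x = -1: f_y(-1, y) = -6*y**2 + 26*y - 28; vanishes at y ∈ {2}. (-1, 2): f_x = 0, f = 0 — SINGULAR.
  x = 0: f_y(0, y) = -6*y**2 + 26*y - 26; no integer root y with |y| ≤ 4.
  x = 1: f_y(1, y) = -6*y**2 + 26*y - 20; vanishes at y ∈ {1}. (1, 1): f_x = 4 ≠ 0.
  x = 2: f_y(2, y) = -6*y**2 + 26*y - 10; no integer root y with |y| ≤ 4.
  x = 3: f_y(3, y) = -6*y**2 + 26*y + 4; no integer root y with |y| ≤ 4.
  x = 4: f_y(4, y) = -6*y**2 + 26*y + 22; no integer root y with |y| ≤ 4.
Only singular point on the grid: (-1, 2).
Classify: substitute x = -1 + u, y = 2 + v and expand: f = u**3 + 2*u**2*v - 2*v**3 + v**2.
No constant or linear terms (consistent with a singular point). Quadratic part: v**2. Cubic part: u**3 + 2*u**2*v - 2*v**3.
The quadratic part v**2 is a perfect square, so there is a single (double) tangent line v = 0, i.e. y = 2. Restricting the cubic part to that line (v = 0) leaves u**3 ≠ 0, so f is not divisible by v and the branch is v² ≈ -u**3 to lowest order — this is a cusp.
Classification: cusp.


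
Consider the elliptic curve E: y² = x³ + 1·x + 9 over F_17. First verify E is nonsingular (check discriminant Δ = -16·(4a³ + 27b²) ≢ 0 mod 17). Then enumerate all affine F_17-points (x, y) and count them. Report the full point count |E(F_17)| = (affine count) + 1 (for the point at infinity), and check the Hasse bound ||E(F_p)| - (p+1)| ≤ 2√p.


Affine points = {(0, 3), (0, 14), (2, 6), (2, 11), (4, 3), (4, 14), (7, 6), (7, 11), (8, 6), (8, 11), (9, 4), (9, 13), (10, 4), (10, 13), (11, 5), (11, 12), (12, 7), (12, 10), (13, 3), (13, 14), (14, 8), (14, 9), (15, 4), (15, 13)}; affine count = 24; |E(F_17)| = 25.

Discriminant check: Δ ∝ 4a³ + 27b² = 4·1³ + 27·9² = 4·1 + 27·81 ≡ 15 (mod 17). Nonzero ⇒ E is nonsingular.
For each x ∈ F_17, compute rhs = x³ + 1·x + 9 mod 17, then count y ∈ F_17 with y² ≡ rhs.
  x = 0: rhs = 9, matching y values: 3, 14 (2 points).
  x = 1: rhs = 11, matching y values: none (0 points).
  x = 2: rhs = 2, matching y values: 6, 11 (2 points).
  x = 3: rhs = 5, matching y values: none (0 points).
  x = 4: rhs = 9, matching y values: 3, 14 (2 points).
  x = 5: rhs = 3, matching y values: none (0 points).
  x = 6: rhs = 10, matching y values: none (0 points).
  x = 7: rhs = 2, matching y values: 6, 11 (2 points).
  x = 8: rhs = 2, matching y values: 6, 11 (2 points).
  x = 9: rhs = 16, matching y values: 4, 13 (2 points).
  x = 10: rhs = 16, matching y values: 4, 13 (2 points).
  x = 11: rhs = 8, matching y values: 5, 12 (2 points).
  x = 12: rhs = 15, matching y values: 7, 10 (2 points).
  x = 13: rhs = 9, matching y values: 3, 14 (2 points).
  x = 14: rhs = 13, matching y values: 8, 9 (2 points).
  x = 15: rhs = 16, matching y values: 4, 13 (2 points).
  x = 16: rhs = 7, matching y values: none (0 points).
Total affine count: 24.
Full point count |E(F_17)| = 24 + 1 = 25.
Hasse bound: |25 − (17+1)| = |7| = 7 ≤ 2√17 ≈ 8.2462 ✓.


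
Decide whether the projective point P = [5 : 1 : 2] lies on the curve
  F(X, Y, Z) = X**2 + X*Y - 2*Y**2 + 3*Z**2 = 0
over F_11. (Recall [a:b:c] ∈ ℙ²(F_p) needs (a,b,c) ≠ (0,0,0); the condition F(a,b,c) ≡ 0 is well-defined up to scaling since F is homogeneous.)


F(5,1,2) ≡ 7 (mod 11); P is NOT on the curve.

Evaluate F(5, 1, 2) term-by-term (mod 11).
  X**2 ↦ 1·25·1·1 = 25
  X*Y ↦ 1·5·1·1 = 5
  -2*Y**2 ↦ -2·1·1·1 = -2
  3*Z**2 ↦ 3·1·1·4 = 12
Sum: F(5, 1, 2) = (25) + (5) + (-2) + (12) = 40.
Reducing mod 11: 40 ≡ 7 (mod 11).
Since F(a, b, c) ≡ 7 ≠ 0 (mod 11), P does NOT lie on the curve.


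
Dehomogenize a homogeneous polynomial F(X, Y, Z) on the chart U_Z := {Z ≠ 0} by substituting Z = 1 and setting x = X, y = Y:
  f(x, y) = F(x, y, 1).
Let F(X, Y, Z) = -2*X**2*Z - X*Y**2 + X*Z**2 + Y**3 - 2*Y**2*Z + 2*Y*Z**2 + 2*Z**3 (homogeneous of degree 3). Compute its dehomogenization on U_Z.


f(x, y) = -2*x**2 - x*y**2 + x + y**3 - 2*y**2 + 2*y + 2

On U_Z we set Z = 1. Each monomial c·X^i·Y^j·Z^k in F becomes c·x^i·y^j·1^k = c·x^i·y^j.
Substituting Z = 1: F(X, Y, 1) = -2*x**2 - x*y**2 + x + y**3 - 2*y**2 + 2*y + 2.
Note: deg(f) ≤ deg(F) = 3; strict inequality happens when F is divisible by Z (lost terms).


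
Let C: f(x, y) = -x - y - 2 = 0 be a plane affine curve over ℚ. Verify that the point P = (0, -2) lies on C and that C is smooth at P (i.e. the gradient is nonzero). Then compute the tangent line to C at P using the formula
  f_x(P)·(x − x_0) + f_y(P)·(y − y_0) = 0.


Tangent line at P: -x - y - 2 = 0.

Step 1: f(0, -2) = 0, so P lies on C.
Step 2: partial derivatives
  f_x(x, y) = -1, f_y(x, y) = -1.
  f_x(P) = -1, f_y(P) = -1 (gradient nonzero, so P is smooth).
Step 3: tangent line at P: -1·(x − 0) + -1·(y − -2) = 0.
Expanding: -x - y - 2 = 0.


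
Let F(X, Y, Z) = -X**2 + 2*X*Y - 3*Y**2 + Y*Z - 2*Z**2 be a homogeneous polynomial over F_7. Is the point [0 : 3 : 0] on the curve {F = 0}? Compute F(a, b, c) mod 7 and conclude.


F(0,3,0) ≡ 1 (mod 7); P is NOT on the curve.

Evaluate F(0, 3, 0) term-by-term (mod 7).
  -X**2 ↦ -1·0·1·1 = 0
  2*X*Y ↦ 2·0·3·1 = 0
  -3*Y**2 ↦ -3·1·9·1 = -27
  Y*Z ↦ 1·1·3·0 = 0
  -2*Z**2 ↦ -2·1·1·0 = 0
Sum: F(0, 3, 0) = (0) + (0) + (-27) + (0) + (0) = -27.
Reducing mod 7: -27 ≡ 1 (mod 7).
Since F(a, b, c) ≡ 1 ≠ 0 (mod 7), P does NOT lie on the curve.


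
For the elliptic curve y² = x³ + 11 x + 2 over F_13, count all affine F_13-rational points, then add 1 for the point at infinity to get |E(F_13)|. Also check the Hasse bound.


Affine points = {(1, 1), (1, 12), (3, 6), (3, 7), (5, 0), (8, 2), (8, 11), (12, 4), (12, 9)}; affine count = 9; |E(F_13)| = 10.

Discriminant check: Δ ∝ 4a³ + 27b² = 4·11³ + 27·2² = 4·1331 + 27·4 ≡ 11 (mod 13). Nonzero ⇒ E is nonsingular.
For each x ∈ F_13, compute rhs = x³ + 11·x + 2 mod 13, then count y ∈ F_13 with y² ≡ rhs.
  x = 0: rhs = 2, matching y values: none (0 points).
  x = 1: rhs = 1, matching y values: 1, 12 (2 points).
  x = 2: rhs = 6, matching y values: none (0 points).
  x = 3: rhs = 10, matching y values: 6, 7 (2 points).
  x = 4: rhs = 6, matching y values: none (0 points).
  x = 5: rhs = 0, matching y values: 0 (1 points).
  x = 6: rhs = 11, matching y values: none (0 points).
  x = 7: rhs = 6, matching y values: none (0 points).
  x = 8: rhs = 4, matching y values: 2, 11 (2 points).
  x = 9: rhs = 11, matching y values: none (0 points).
  x = 10: rhs = 7, matching y values: none (0 points).
  x = 11: rhs = 11, matching y values: none (0 points).
  x = 12: rhs = 3, matching y values: 4, 9 (2 points).
Total affine count: 9.
Full point count |E(F_13)| = 9 + 1 = 10.
Hasse bound: |10 − (13+1)| = |-4| = 4 ≤ 2√13 ≈ 7.2111 ✓.


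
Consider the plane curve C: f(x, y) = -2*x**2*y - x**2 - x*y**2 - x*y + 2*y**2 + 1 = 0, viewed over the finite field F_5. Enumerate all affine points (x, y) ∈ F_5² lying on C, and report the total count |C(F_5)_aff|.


Affine F_5-points: {(1, 0), (1, 3), (3, 1), (3, 3), (4, 0), (4, 2)}; count = 6.

For each of the 25 pairs (x, y) ∈ F_5², evaluate f(x, y) mod 5. Record the zeros.
  x = 0: [0↦1, 1↦3, 2↦4, 3↦4, 4↦3]  zeros at y ∈ ∅
  x = 1: [0↦0, 1↦3, 2↦3, 3↦0, 4↦4]  zeros at y ∈ {0, 3}
  x = 2: [0↦2, 1↦2, 2↦2, 3↦2, 4↦2]  zeros at y ∈ ∅
  x = 3: [0↦2, 1↦0, 2↦1, 3↦0, 4↦2]  zeros at y ∈ {1, 3}
  x = 4: [0↦0, 1↦2, 2↦0, 3↦4, 4↦4]  zeros at y ∈ {0, 2}
Collecting zeros: affine points = {(1, 0), (1, 3), (3, 1), (3, 3), (4, 0), (4, 2)}.
Total count |C(F_5)_aff| = 6.


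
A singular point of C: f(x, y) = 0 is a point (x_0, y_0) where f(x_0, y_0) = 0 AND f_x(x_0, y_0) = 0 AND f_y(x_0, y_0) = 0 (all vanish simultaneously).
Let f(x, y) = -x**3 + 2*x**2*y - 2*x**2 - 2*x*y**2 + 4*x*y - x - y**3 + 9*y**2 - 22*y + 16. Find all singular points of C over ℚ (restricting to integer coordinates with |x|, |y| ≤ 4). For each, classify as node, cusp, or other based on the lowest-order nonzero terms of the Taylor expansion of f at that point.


Singular points: {(1, 2)}; classification: node.

Compute partial derivatives:
  f_x = -3*x**2 + 4*x*y - 4*x - 2*y**2 + 4*y - 1.
  f_y = 2*x**2 - 4*x*y + 4*x - 3*y**2 + 18*y - 22.
Scan x_0 ∈ {−4, ..., 4}. For each x_0, f_y(x_0, y) is a polynomial in y; find its integer roots y ∈ {−4, ..., 4}, then test f_x and f at those candidates.
  x = -4: f_y(-4, y) = -3*y**2 + 34*y - 6; no integer root y with |y| ≤ 4.
  x = -3: f_y(-3, y) = -3*y**2 + 30*y - 16; no integer root y with |y| ≤ 4.
  x = -2: f_y(-2, y) = -3*y**2 + 26*y - 22; no integer root y with |y| ≤ 4.
  x = -1: f_y(-1, y) = -3*y**2 + 22*y - 24; no integer root y with |y| ≤ 4.
  x = 0: f_y(0, y) = -3*y**2 + 18*y - 22; no integer root y with |y| ≤ 4.
  x = 1: f_y(1, y) = -3*y**2 + 14*y - 16; vanishes at y ∈ {2}. (1, 2): f_x = 0, f = 0 — SINGULAR.
  x = 2: f_y(2, y) = -3*y**2 + 10*y - 6; no integer root y with |y| ≤ 4.
  x = 3: f_y(3, y) = -3*y**2 + 6*y + 8; no integer root y with |y| ≤ 4.
  x = 4: f_y(4, y) = -3*y**2 + 2*y + 26; no integer root y with |y| ≤ 4.
Only singular point on the grid: (1, 2).
Classify: substitute x = 1 + u, y = 2 + v and expand: f = -u**3 + 2*u**2*v - u**2 - 2*u*v**2 - v**3 + v**2.
No constant or linear terms (consistent with a singular point). Quadratic part: -u**2 + v**2. Cubic part: -u**3 + 2*u**2*v - 2*u*v**2 - v**3.
The quadratic part v**2 - u**2 = (v − u)(v + u) splits into two distinct linear factors, so there are two distinct tangent lines y − 2 = ±(x − 1) — this is a node (ordinary double point).
Classification: node.


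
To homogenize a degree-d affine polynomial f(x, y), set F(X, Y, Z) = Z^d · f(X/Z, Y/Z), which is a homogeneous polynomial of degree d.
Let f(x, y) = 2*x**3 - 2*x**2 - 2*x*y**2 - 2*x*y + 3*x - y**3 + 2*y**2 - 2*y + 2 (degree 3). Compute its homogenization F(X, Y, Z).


F(X, Y, Z) = 2*X**3 - 2*X**2*Z - 2*X*Y**2 - 2*X*Y*Z + 3*X*Z**2 - Y**3 + 2*Y**2*Z - 2*Y*Z**2 + 2*Z**3

deg(f) = 3.
Substitute x = X/Z, y = Y/Z into f, then multiply by Z^3.
  monomial 2·x^3·y^0 ↦ 2·X^3·Y^0·Z^0.
  monomial -2·x^2·y^0 ↦ -2·X^2·Y^0·Z^1.
  monomial -2·x^1·y^2 ↦ -2·X^1·Y^2·Z^0.
  monomial -2·x^1·y^1 ↦ -2·X^1·Y^1·Z^1.
  monomial 3·x^1·y^0 ↦ 3·X^1·Y^0·Z^2.
  monomial -1·x^0·y^3 ↦ -1·X^0·Y^3·Z^0.
  monomial 2·x^0·y^2 ↦ 2·X^0·Y^2·Z^1.
  monomial -2·x^0·y^1 ↦ -2·X^0·Y^1·Z^2.
  monomial 2·x^0·y^0 ↦ 2·X^0·Y^0·Z^3.
Collecting: F(X, Y, Z) = 2*X**3 - 2*X**2*Z - 2*X*Y**2 - 2*X*Y*Z + 3*X*Z**2 - Y**3 + 2*Y**2*Z - 2*Y*Z**2 + 2*Z**3.


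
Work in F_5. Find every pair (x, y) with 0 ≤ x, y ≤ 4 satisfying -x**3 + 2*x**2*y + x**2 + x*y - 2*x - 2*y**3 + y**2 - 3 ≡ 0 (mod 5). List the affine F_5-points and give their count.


Affine F_5-points: {(0, 2), (0, 4), (1, 0), (1, 4), (3, 4)}; count = 5.

For each of the 25 pairs (x, y) ∈ F_5², evaluate f(x, y) mod 5. Record the zeros.
  x = 0: [0↦2, 1↦1, 2↦0, 3↦2, 4↦0]  zeros at y ∈ {2, 4}
  x = 1: [0↦0, 1↦2, 2↦4, 3↦4, 4↦0]  zeros at y ∈ {0, 4}
  x = 2: [0↦4, 1↦3, 2↦2, 3↦4, 4↦2]  zeros at y ∈ ∅
  x = 3: [0↦3, 1↦3, 2↦3, 3↦1, 4↦0]  zeros at y ∈ {4}
  x = 4: [0↦1, 1↦1, 2↦1, 3↦4, 4↦3]  zeros at y ∈ ∅
Collecting zeros: affine points = {(0, 2), (0, 4), (1, 0), (1, 4), (3, 4)}.
Total count |C(F_5)_aff| = 5.


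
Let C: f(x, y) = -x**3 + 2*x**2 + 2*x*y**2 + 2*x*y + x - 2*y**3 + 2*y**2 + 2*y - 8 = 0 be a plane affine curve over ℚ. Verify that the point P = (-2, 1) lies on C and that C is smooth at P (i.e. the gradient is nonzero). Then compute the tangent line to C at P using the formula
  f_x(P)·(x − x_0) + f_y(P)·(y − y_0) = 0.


Tangent line at P: -15*x - 12*y - 18 = 0.

Step 1: f(-2, 1) = 0, so P lies on C.
Step 2: partial derivatives
  f_x(x, y) = -3*x**2 + 4*x + 2*y**2 + 2*y + 1, f_y(x, y) = 4*x*y + 2*x - 6*y**2 + 4*y + 2.
  f_x(P) = -15, f_y(P) = -12 (gradient nonzero, so P is smooth).
Step 3: tangent line at P: -15·(x − -2) + -12·(y − 1) = 0.
Expanding: -15*x - 12*y - 18 = 0.


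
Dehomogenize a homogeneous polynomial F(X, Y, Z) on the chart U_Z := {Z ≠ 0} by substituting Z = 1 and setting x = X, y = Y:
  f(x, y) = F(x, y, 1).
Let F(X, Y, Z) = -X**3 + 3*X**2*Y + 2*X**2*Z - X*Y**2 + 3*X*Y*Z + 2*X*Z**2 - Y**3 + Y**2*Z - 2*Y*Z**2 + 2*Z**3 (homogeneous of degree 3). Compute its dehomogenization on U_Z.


f(x, y) = -x**3 + 3*x**2*y + 2*x**2 - x*y**2 + 3*x*y + 2*x - y**3 + y**2 - 2*y + 2

On U_Z we set Z = 1. Each monomial c·X^i·Y^j·Z^k in F becomes c·x^i·y^j·1^k = c·x^i·y^j.
Substituting Z = 1: F(X, Y, 1) = -x**3 + 3*x**2*y + 2*x**2 - x*y**2 + 3*x*y + 2*x - y**3 + y**2 - 2*y + 2.
Note: deg(f) ≤ deg(F) = 3; strict inequality happens when F is divisible by Z (lost terms).


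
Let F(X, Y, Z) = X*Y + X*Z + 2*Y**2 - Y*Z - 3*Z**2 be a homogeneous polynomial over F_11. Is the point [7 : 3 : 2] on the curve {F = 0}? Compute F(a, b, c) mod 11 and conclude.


F(7,3,2) ≡ 2 (mod 11); P is NOT on the curve.

Evaluate F(7, 3, 2) term-by-term (mod 11).
  X*Y ↦ 1·7·3·1 = 21
  X*Z ↦ 1·7·1·2 = 14
  2*Y**2 ↦ 2·1·9·1 = 18
  -Y*Z ↦ -1·1·3·2 = -6
  -3*Z**2 ↦ -3·1·1·4 = -12
Sum: F(7, 3, 2) = (21) + (14) + (18) + (-6) + (-12) = 35.
Reducing mod 11: 35 ≡ 2 (mod 11).
Since F(a, b, c) ≡ 2 ≠ 0 (mod 11), P does NOT lie on the curve.


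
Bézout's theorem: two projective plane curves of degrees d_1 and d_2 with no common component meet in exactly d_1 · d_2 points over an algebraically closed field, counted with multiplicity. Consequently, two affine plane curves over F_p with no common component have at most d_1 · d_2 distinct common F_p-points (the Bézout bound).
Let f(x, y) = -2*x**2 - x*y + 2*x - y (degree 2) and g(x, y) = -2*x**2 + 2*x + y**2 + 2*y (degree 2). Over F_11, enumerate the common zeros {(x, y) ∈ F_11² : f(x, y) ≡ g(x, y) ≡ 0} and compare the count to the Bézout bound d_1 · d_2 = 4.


Common zeros: {(0, 0), (1, 0), (2, 6), (4, 4)}; count = 4; Bézout bound = 4.

deg(f) = 2, deg(g) = 2, so Bézout bound = 4.
Scan x ∈ F_11. For each x, list the y ∈ F_11 with f(x, y) ≡ 0 and those with g(x, y) ≡ 0 (mod 11); the common zeros in that column are the intersection.
  x = 0: f ≡ 0 at y ∈ {0}; g ≡ 0 at y ∈ {0, 9}; common: {0}.
  x = 1: f ≡ 0 at y ∈ {0}; g ≡ 0 at y ∈ {0, 9}; common: {0}.
  x = 2: f ≡ 0 at y ∈ {6}; g ≡ 0 at y ∈ {3, 6}; common: {6}.
  x = 3: f ≡ 0 at y ∈ {8}; g ≡ 0 at y ∈ ∅; common: ∅.
  x = 4: f ≡ 0 at y ∈ {4}; g ≡ 0 at y ∈ {4, 5}; common: {4}.
  x = 5: f ≡ 0 at y ∈ {8}; g ≡ 0 at y ∈ ∅; common: ∅.
  x = 6: f ≡ 0 at y ∈ {4}; g ≡ 0 at y ∈ ∅; common: ∅.
  x = 7: f ≡ 0 at y ∈ {6}; g ≡ 0 at y ∈ ∅; common: ∅.
  x = 8: f ≡ 0 at y ∈ {1}; g ≡ 0 at y ∈ {4, 5}; common: ∅.
  x = 9: f ≡ 0 at y ∈ {1}; g ≡ 0 at y ∈ ∅; common: ∅.
  x = 10: f ≡ 0 at y ∈ ∅; g ≡ 0 at y ∈ {3, 6}; common: ∅.
Collecting: common zeros = {(0, 0), (1, 0), (2, 6), (4, 4)}, so the count is 4.
Comparison with the Bézout bound: 4 ≤ 4 = deg(f)·deg(g), as expected for curves with no common component (the bound is attained).


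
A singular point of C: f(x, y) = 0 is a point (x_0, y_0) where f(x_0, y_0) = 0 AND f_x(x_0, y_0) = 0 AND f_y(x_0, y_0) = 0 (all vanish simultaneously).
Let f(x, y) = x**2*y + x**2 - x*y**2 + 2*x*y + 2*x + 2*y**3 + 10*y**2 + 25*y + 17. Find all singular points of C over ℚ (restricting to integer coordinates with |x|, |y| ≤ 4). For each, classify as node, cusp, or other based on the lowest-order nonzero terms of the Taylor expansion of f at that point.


Singular points: {(-3, -2)}; classification: node.

Compute partial derivatives:
  f_x = 2*x*y + 2*x - y**2 + 2*y + 2.
  f_y = x**2 - 2*x*y + 2*x + 6*y**2 + 20*y + 25.
Scan x_0 ∈ {−4, ..., 4}. For each x_0, f_y(x_0, y) is a polynomial in y; find its integer roots y ∈ {−4, ..., 4}, then test f_x and f at those candidates.
  x = -4: f_y(-4, y) = 6*y**2 + 28*y + 33; no integer root y with |y| ≤ 4.
  x = -3: f_y(-3, y) = 6*y**2 + 26*y + 28; vanishes at y ∈ {-2}. (-3, -2): f_x = 0, f = 0 — SINGULAR.
  x = -2: f_y(-2, y) = 6*y**2 + 24*y + 25; no integer root y with |y| ≤ 4.
  x = -1: f_y(-1, y) = 6*y**2 + 22*y + 24; no integer root y with |y| ≤ 4.
  x = 0: f_y(0, y) = 6*y**2 + 20*y + 25; no integer root y with |y| ≤ 4.
  x = 1: f_y(1, y) = 6*y**2 + 18*y + 28; no integer root y with |y| ≤ 4.
  x = 2: f_y(2, y) = 6*y**2 + 16*y + 33; no integer root y with |y| ≤ 4.
  x = 3: f_y(3, y) = 6*y**2 + 14*y + 40; no integer root y with |y| ≤ 4.
  x = 4: f_y(4, y) = 6*y**2 + 12*y + 49; no integer root y with |y| ≤ 4.
Only singular point on the grid: (-3, -2).
Classify: substitute x = -3 + u, y = -2 + v and expand: f = u**2*v - u**2 - u*v**2 + 2*v**3 + v**2.
No constant or linear terms (consistent with a singular point). Quadratic part: -u**2 + v**2. Cubic part: u**2*v - u*v**2 + 2*v**3.
The quadratic part v**2 - u**2 = (v − u)(v + u) splits into two distinct linear factors, so there are two distinct tangent lines y − -2 = ±(x − -3) — this is a node (ordinary double point).
Classification: node.


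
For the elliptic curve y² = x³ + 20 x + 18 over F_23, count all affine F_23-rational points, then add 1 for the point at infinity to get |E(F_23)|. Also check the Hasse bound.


Affine points = {(0, 8), (0, 15), (1, 4), (1, 19), (3, 6), (3, 17), (4, 1), (4, 22), (5, 6), (5, 17), (6, 3), (6, 20), (7, 8), (7, 15), (8, 0), (12, 10), (12, 13), (14, 11), (14, 12), (15, 6), (15, 17), (16, 8), (16, 15), (17, 2), (17, 21), (18, 0), (19, 9), (19, 14), (20, 0), (21, 4), (21, 19)}; affine count = 31; |E(F_23)| = 32.

Discriminant check: Δ ∝ 4a³ + 27b² = 4·20³ + 27·18² = 4·8000 + 27·324 ≡ 15 (mod 23). Nonzero ⇒ E is nonsingular.
For each x ∈ F_23, compute rhs = x³ + 20·x + 18 mod 23, then count y ∈ F_23 with y² ≡ rhs.
  x = 0: rhs = 18, matching y values: 8, 15 (2 points).
  x = 1: rhs = 16, matching y values: 4, 19 (2 points).
  x = 2: rhs = 20, matching y values: none (0 points).
  x = 3: rhs = 13, matching y values: 6, 17 (2 points).
  x = 4: rhs = 1, matching y values: 1, 22 (2 points).
  x = 5: rhs = 13, matching y values: 6, 17 (2 points).
  x = 6: rhs = 9, matching y values: 3, 20 (2 points).
  x = 7: rhs = 18, matching y values: 8, 15 (2 points).
  x = 8: rhs = 0, matching y values: 0 (1 points).
  x = 9: rhs = 7, matching y values: none (0 points).
  x = 10: rhs = 22, matching y values: none (0 points).
  x = 11: rhs = 5, matching y values: none (0 points).
  x = 12: rhs = 8, matching y values: 10, 13 (2 points).
  x = 13: rhs = 14, matching y values: none (0 points).
  x = 14: rhs = 6, matching y values: 11, 12 (2 points).
  x = 15: rhs = 13, matching y values: 6, 17 (2 points).
  x = 16: rhs = 18, matching y values: 8, 15 (2 points).
  x = 17: rhs = 4, matching y values: 2, 21 (2 points).
  x = 18: rhs = 0, matching y values: 0 (1 points).
  x = 19: rhs = 12, matching y values: 9, 14 (2 points).
  x = 20: rhs = 0, matching y values: 0 (1 points).
  x = 21: rhs = 16, matching y values: 4, 19 (2 points).
  x = 22: rhs = 20, matching y values: none (0 points).
Total affine count: 31.
Full point count |E(F_23)| = 31 + 1 = 32.
Hasse bound: |32 − (23+1)| = |8| = 8 ≤ 2√23 ≈ 9.5917 ✓.


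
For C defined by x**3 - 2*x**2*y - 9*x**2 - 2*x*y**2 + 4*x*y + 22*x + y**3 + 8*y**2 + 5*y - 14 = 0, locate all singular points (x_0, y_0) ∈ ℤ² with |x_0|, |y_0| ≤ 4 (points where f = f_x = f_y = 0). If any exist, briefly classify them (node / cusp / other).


Singular points: {(2, -1)}; classification: node.

Compute partial derivatives:
  f_x = 3*x**2 - 4*x*y - 18*x - 2*y**2 + 4*y + 22.
  f_y = -2*x**2 - 4*x*y + 4*x + 3*y**2 + 16*y + 5.
Scan x_0 ∈ {−4, ..., 4}. For each x_0, f_y(x_0, y) is a polynomial in y; find its integer roots y ∈ {−4, ..., 4}, then test f_x and f at those candidates.
  x = -4: f_y(-4, y) = 3*y**2 + 32*y - 43; no integer root y with |y| ≤ 4.
  x = -3: f_y(-3, y) = 3*y**2 + 28*y - 25; no integer root y with |y| ≤ 4.
  x = -2: f_y(-2, y) = 3*y**2 + 24*y - 11; no integer root y with |y| ≤ 4.
  x = -1: f_y(-1, y) = 3*y**2 + 20*y - 1; no integer root y with |y| ≤ 4.
  x = 0: f_y(0, y) = 3*y**2 + 16*y + 5; no integer root y with |y| ≤ 4.
  x = 1: f_y(1, y) = 3*y**2 + 12*y + 7; no integer root y with |y| ≤ 4.
  x = 2: f_y(2, y) = 3*y**2 + 8*y + 5; vanishes at y ∈ {-1}. (2, -1): f_x = 0, f = 0 — SINGULAR.
  x = 3: f_y(3, y) = 3*y**2 + 4*y - 1; no integer root y with |y| ≤ 4.
  x = 4: f_y(4, y) = 3*y**2 - 11; no integer root y with |y| ≤ 4.
Only singular point on the grid: (2, -1).
Classify: substitute x = 2 + u, y = -1 + v and expand: f = u**3 - 2*u**2*v - u**2 - 2*u*v**2 + v**3 + v**2.
No constant or linear terms (consistent with a singular point). Quadratic part: -u**2 + v**2. Cubic part: u**3 - 2*u**2*v - 2*u*v**2 + v**3.
The quadratic part v**2 - u**2 = (v − u)(v + u) splits into two distinct linear factors, so there are two distinct tangent lines y − -1 = ±(x − 2) — this is a node (ordinary double point).
Classification: node.


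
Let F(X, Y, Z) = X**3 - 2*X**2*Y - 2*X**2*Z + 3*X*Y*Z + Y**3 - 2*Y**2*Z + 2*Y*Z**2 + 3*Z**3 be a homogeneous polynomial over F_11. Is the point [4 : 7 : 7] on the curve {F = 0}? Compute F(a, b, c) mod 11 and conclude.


F(4,7,7) ≡ 3 (mod 11); P is NOT on the curve.

Evaluate F(4, 7, 7) term-by-term (mod 11).
  X**3 ↦ 1·64·1·1 = 64
  -2*X**2*Y ↦ -2·16·7·1 = -224
  -2*X**2*Z ↦ -2·16·1·7 = -224
  3*X*Y*Z ↦ 3·4·7·7 = 588
  Y**3 ↦ 1·1·343·1 = 343
  -2*Y**2*Z ↦ -2·1·49·7 = -686
  2*Y*Z**2 ↦ 2·1·7·49 = 686
  3*Z**3 ↦ 3·1·1·343 = 1029
Sum: F(4, 7, 7) = (64) + (-224) + (-224) + (588) + (343) + (-686) + (686) + (1029) = 1576.
Reducing mod 11: 1576 ≡ 3 (mod 11).
Since F(a, b, c) ≡ 3 ≠ 0 (mod 11), P does NOT lie on the curve.


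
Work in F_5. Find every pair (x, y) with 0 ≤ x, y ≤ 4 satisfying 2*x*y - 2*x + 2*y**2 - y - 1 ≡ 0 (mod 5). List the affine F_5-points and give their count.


Affine F_5-points: {(0, 1), (0, 2), (1, 1), (2, 0), (2, 1), (3, 1), (3, 4), (4, 1), (4, 3)}; count = 9.

For each of the 25 pairs (x, y) ∈ F_5², evaluate f(x, y) mod 5. Record the zeros.
  x = 0: [0↦4, 1↦0, 2↦0, 3↦4, 4↦2]  zeros at y ∈ {1, 2}
  x = 1: [0↦2, 1↦0, 2↦2, 3↦3, 4↦3]  zeros at y ∈ {1}
  x = 2: [0↦0, 1↦0, 2↦4, 3↦2, 4↦4]  zeros at y ∈ {0, 1}
  x = 3: [0↦3, 1↦0, 2↦1, 3↦1, 4↦0]  zeros at y ∈ {1, 4}
  x = 4: [0↦1, 1↦0, 2↦3, 3↦0, 4↦1]  zeros at y ∈ {1, 3}
Collecting zeros: affine points = {(0, 1), (0, 2), (1, 1), (2, 0), (2, 1), (3, 1), (3, 4), (4, 1), (4, 3)}.
Total count |C(F_5)_aff| = 9.


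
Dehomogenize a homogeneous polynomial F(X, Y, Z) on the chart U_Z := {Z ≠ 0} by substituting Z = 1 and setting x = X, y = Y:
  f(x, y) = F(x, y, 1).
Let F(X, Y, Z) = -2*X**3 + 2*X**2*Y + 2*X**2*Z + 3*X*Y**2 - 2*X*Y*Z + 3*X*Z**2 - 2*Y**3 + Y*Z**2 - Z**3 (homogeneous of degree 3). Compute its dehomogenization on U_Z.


f(x, y) = -2*x**3 + 2*x**2*y + 2*x**2 + 3*x*y**2 - 2*x*y + 3*x - 2*y**3 + y - 1

On U_Z we set Z = 1. Each monomial c·X^i·Y^j·Z^k in F becomes c·x^i·y^j·1^k = c·x^i·y^j.
Substituting Z = 1: F(X, Y, 1) = -2*x**3 + 2*x**2*y + 2*x**2 + 3*x*y**2 - 2*x*y + 3*x - 2*y**3 + y - 1.
Note: deg(f) ≤ deg(F) = 3; strict inequality happens when F is divisible by Z (lost terms).


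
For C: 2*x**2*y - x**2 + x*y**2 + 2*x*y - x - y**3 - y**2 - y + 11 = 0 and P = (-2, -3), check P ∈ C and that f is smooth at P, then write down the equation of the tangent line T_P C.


Tangent line at P: 30*x - 6*y + 42 = 0.

Step 1: f(-2, -3) = 0, so P lies on C.
Step 2: partial derivatives
  f_x(x, y) = 4*x*y - 2*x + y**2 + 2*y - 1, f_y(x, y) = 2*x**2 + 2*x*y + 2*x - 3*y**2 - 2*y - 1.
  f_x(P) = 30, f_y(P) = -6 (gradient nonzero, so P is smooth).
Step 3: tangent line at P: 30·(x − -2) + -6·(y − -3) = 0.
Expanding: 30*x - 6*y + 42 = 0.


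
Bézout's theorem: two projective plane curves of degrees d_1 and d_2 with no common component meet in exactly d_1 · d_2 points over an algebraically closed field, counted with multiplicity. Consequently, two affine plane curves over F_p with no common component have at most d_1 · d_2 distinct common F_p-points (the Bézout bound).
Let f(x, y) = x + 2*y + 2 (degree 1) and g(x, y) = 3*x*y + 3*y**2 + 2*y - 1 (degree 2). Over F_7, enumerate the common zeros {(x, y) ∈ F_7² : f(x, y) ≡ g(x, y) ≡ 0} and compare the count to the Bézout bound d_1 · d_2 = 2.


Common zeros: {(0, 6), (1, 2)}; count = 2; Bézout bound = 2.

deg(f) = 1, deg(g) = 2, so Bézout bound = 2.
Scan x ∈ F_7. For each x, list the y ∈ F_7 with f(x, y) ≡ 0 and those with g(x, y) ≡ 0 (mod 7); the common zeros in that column are the intersection.
  x = 0: f ≡ 0 at y ∈ {6}; g ≡ 0 at y ∈ {5, 6}; common: {6}.
  x = 1: f ≡ 0 at y ∈ {2}; g ≡ 0 at y ∈ {1, 2}; common: {2}.
  x = 2: f ≡ 0 at y ∈ {5}; g ≡ 0 at y ∈ ∅; common: ∅.
  x = 3: f ≡ 0 at y ∈ {1}; g ≡ 0 at y ∈ {4}; common: ∅.
  x = 4: f ≡ 0 at y ∈ {4}; g ≡ 0 at y ∈ ∅; common: ∅.
  x = 5: f ≡ 0 at y ∈ {0}; g ≡ 0 at y ∈ {3}; common: ∅.
  x = 6: f ≡ 0 at y ∈ {3}; g ≡ 0 at y ∈ ∅; common: ∅.
Collecting: common zeros = {(0, 6), (1, 2)}, so the count is 2.
Comparison with the Bézout bound: 2 ≤ 2 = deg(f)·deg(g), as expected for curves with no common component (the bound is attained).


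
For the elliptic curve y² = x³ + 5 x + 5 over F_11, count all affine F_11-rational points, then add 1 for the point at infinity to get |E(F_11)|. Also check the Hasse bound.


Affine points = {(0, 4), (0, 7), (1, 0), (2, 1), (2, 10), (3, 5), (3, 6), (4, 1), (4, 10), (5, 1), (5, 10), (6, 3), (6, 8), (7, 3), (7, 8), (9, 3), (9, 8)}; affine count = 17; |E(F_11)| = 18.

Discriminant check: Δ ∝ 4a³ + 27b² = 4·5³ + 27·5² = 4·125 + 27·25 ≡ 9 (mod 11). Nonzero ⇒ E is nonsingular.
For each x ∈ F_11, compute rhs = x³ + 5·x + 5 mod 11, then count y ∈ F_11 with y² ≡ rhs.
  x = 0: rhs = 5, matching y values: 4, 7 (2 points).
  x = 1: rhs = 0, matching y values: 0 (1 points).
  x = 2: rhs = 1, matching y values: 1, 10 (2 points).
  x = 3: rhs = 3, matching y values: 5, 6 (2 points).
  x = 4: rhs = 1, matching y values: 1, 10 (2 points).
  x = 5: rhs = 1, matching y values: 1, 10 (2 points).
  x = 6: rhs = 9, matching y values: 3, 8 (2 points).
  x = 7: rhs = 9, matching y values: 3, 8 (2 points).
  x = 8: rhs = 7, matching y values: none (0 points).
  x = 9: rhs = 9, matching y values: 3, 8 (2 points).
  x = 10: rhs = 10, matching y values: none (0 points).
Total affine count: 17.
Full point count |E(F_11)| = 17 + 1 = 18.
Hasse bound: |18 − (11+1)| = |6| = 6 ≤ 2√11 ≈ 6.6332 ✓.
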